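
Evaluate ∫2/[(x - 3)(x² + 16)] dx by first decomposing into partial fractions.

Cover-up at x=3: P = 2/(3²+16) = 2/25. Coeff matching: Q = -2/25, R = -6/25. Decomposition: (2/25)/(x - 3) - ((2/25)x + 6/25)/(x² + 16). Integrate: linear → ln, quadratic → (1/2)ln + arctan: (2/25) ln|(x - 3)| - (1/25) ln(x² + 16) - (3/50) arctan(x/4) + C


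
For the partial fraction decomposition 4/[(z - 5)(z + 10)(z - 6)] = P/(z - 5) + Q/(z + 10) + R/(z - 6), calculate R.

Cover-up at z = 6: R = 4/[(6 - 5)(6 + 10)] = 4/[(1)(16)] = 4/16 = 1/4


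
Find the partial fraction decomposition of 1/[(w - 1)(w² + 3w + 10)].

Cover-up at w = 1: A = 1/(1² + 3·1 + 10) = 1/14. Then B = -A = -1/14, C = -A·(3 + 1) = -2/7
Result: (1/14)/(w - 1) - ((1/14)w + 2/7)/(w² + 3w + 10)


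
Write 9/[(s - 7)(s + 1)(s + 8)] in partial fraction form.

Using cover-up method: P = 3/40, Q = -9/56, R = 3/35
Result: (3/40)/(s - 7) - (9/56)/(s + 1) + (3/35)/(s + 8)


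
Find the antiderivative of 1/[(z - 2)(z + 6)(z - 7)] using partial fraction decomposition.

Cover-up: A = -1/40, B = 1/104, C = 1/65. Decomposition: (-1/40)/(z - 2) + (1/104)/(z + 6) + (1/65)/(z - 7). Integrate each term: (-1/40) ln|(z - 2)| + (1/104) ln|(z + 6)| + (1/65) ln|(z - 7)| + C


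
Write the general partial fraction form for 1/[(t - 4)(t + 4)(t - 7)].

Three distinct linear factors: A/(t - 4) + B/(t + 4) + C/(t - 7)


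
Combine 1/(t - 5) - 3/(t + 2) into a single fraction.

Common denominator (t - 5)(t + 2). Numerator: 1(t + 2) - 3(t - 5) = (t + 2) - (3t - 15) = -2t + 17
Result: (-2t + 17)/[(t - 5)(t + 2)]


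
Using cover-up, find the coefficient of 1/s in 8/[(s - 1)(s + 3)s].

Cover s, set s=0: 8/[(0 - 1)(0 + 3)] = -8/3


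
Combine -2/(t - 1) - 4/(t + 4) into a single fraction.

Common denominator (t - 1)(t + 4). Numerator: -2(t + 4) - 4(t - 1) = (-2t - 8) - (4t - 4) = -6t - 4
Result: (-6t - 4)/[(t - 1)(t + 4)]


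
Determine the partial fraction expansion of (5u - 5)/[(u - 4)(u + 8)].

At u=4: A = (5·4 - 5)/(4 + 8) = 5/4. At u=-8: B = (5·(-8) - 5)/(-8 - 4) = 15/4
Result: (5/4)/(u - 4) + (15/4)/(u + 8)


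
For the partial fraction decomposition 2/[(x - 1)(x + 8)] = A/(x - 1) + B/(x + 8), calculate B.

Cover-up at x = -8: B = 2/(-8 - 1) = -2/9


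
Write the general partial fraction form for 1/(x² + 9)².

Repeated quadratic factor: (Px + Q)/(x² + 9) + (Rx + S)/(x² + 9)²


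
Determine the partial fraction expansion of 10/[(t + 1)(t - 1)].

10/(t + 1)(t - 1) = P/(t + 1) + Q/(t - 1). P = 10/(-1 - 1) = -5, Q = 10/(1 + 1) = 5
Result: -5/(t + 1) + 5/(t - 1)


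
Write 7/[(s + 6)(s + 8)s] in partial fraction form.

Using cover-up method: A = -7/12, B = 7/16, C = 7/48
Result: (-7/12)/(s + 6) + (7/16)/(s + 8) + (7/48)/s


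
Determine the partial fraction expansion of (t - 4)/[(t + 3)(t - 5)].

At t=-3: P = (1·(-3) - 4)/(-3 - 5) = 7/8. At t=5: Q = (1·5 - 4)/(5 + 3) = 1/8
Result: (7/8)/(t + 3) + (1/8)/(t - 5)


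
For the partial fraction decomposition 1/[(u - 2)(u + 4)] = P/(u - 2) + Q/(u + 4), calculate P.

Cover-up at u = 2: P = 1/(2 + 4) = 1/6


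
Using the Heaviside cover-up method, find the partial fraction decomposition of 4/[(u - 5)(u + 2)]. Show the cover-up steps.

Cover (u - 5): set u=5, get α = 4/(5 + 2) = 4/7. Cover (u + 2): set u=-2, get β = 4/(-2 - 5) = -4/7.
Result: (4/7)/(u - 5) - (4/7)/(u + 2)


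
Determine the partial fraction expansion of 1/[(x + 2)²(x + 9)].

Cover-up at x=-9: γ = 1/(-9 + 2)² = 1/49. Cover-up at x=-2: β = 1/(-2 + 9) = 1/7. Comparing x² coeff: α = -γ = -1/49
Result: (-1/49)/(x + 2) + (1/7)/(x + 2)² + (1/49)/(x + 9)


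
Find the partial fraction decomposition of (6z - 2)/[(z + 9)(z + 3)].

At z=-9: α = (6·(-9) - 2)/(-9 + 3) = 28/3. At z=-3: β = (6·(-3) - 2)/(-3 + 9) = -10/3
Result: (28/3)/(z + 9) - (10/3)/(z + 3)


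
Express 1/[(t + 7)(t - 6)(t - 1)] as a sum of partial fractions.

Using cover-up method: A = 1/104, B = 1/65, C = -1/40
Result: (1/104)/(t + 7) + (1/65)/(t - 6) - (1/40)/(t - 1)


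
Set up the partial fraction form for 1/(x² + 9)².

Repeated quadratic factor: (Ax + B)/(x² + 9) + (Cx + D)/(x² + 9)²


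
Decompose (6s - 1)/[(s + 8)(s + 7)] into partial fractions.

At s=-8: A = (6·(-8) - 1)/(-8 + 7) = 49. At s=-7: B = (6·(-7) - 1)/(-7 + 8) = -43
Result: 49/(s + 8) - 43/(s + 7)


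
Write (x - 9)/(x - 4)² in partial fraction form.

(x - 9) = A(x - 4) + B. At x = 4: B = 1·4 - 9 = -5. Coeff of x: A = 1
Result: 1/(x - 4) - 5/(x - 4)²


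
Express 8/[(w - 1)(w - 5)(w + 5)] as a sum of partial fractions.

Using cover-up method: P = -1/3, Q = 1/5, R = 2/15
Result: (-1/3)/(w - 1) + (1/5)/(w - 5) + (2/15)/(w + 5)


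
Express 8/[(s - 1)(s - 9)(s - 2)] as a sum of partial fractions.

Using cover-up method: α = 1, β = 1/7, γ = -8/7
Result: 1/(s - 1) + (1/7)/(s - 9) - (8/7)/(s - 2)


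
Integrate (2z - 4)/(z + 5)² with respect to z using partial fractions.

Decompose: A = 2, B = 2·(-5) - 4 = -14, so (2z - 4)/(z + 5)² = 2/(z + 5) - 14/(z + 5)². Integrate: ∫ A/(z + 5) dz = 2 ln|(z + 5)|; ∫ B/(z + 5)² dz = 14/(z + 5). Sum: 2 ln|(z + 5)| + 14/(z + 5) + C


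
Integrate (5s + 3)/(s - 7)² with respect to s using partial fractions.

Decompose: α = 5, β = 5·7 + 3 = 38, so (5s + 3)/(s - 7)² = 5/(s - 7) + 38/(s - 7)². Integrate: ∫ α/(s - 7) ds = 5 ln|(s - 7)|; ∫ β/(s - 7)² ds = -38/(s - 7). Sum: 5 ln|(s - 7)| - 38/(s - 7) + C


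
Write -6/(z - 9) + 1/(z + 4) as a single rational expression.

Common denominator (z - 9)(z + 4). Numerator: -6(z + 4) + 1(z - 9) = (-6z - 24) + (z - 9) = -5z - 33
Result: (-5z - 33)/[(z - 9)(z + 4)]


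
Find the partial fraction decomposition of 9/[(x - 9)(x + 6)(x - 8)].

Using cover-up method: P = 3/5, Q = 3/70, R = -9/14
Result: (3/5)/(x - 9) + (3/70)/(x + 6) - (9/14)/(x - 8)


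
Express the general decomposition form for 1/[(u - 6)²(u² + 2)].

Repeated linear + quadratic: A/(u - 6) + B/(u - 6)² + (Cu + D)/(u² + 2)


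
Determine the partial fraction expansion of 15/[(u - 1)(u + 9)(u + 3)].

Using cover-up method: α = 3/8, β = 1/4, γ = -5/8
Result: (3/8)/(u - 1) + (1/4)/(u + 9) - (5/8)/(u + 3)


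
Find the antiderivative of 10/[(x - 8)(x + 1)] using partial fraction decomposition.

Decompose: 10/[(x - 8)(x + 1)] = (10/9)/(x - 8) - (10/9)/(x + 1). Integrate each term: (10/9) ln|(x - 8)| - (10/9) ln|(x + 1)| + C


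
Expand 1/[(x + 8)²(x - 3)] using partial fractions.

Cover-up at x=3: C = 1/(3 + 8)² = 1/121. Cover-up at x=-8: B = 1/(-8 - 3) = -1/11. Comparing x² coeff: A = -C = -1/121
Result: (-1/121)/(x + 8) - (1/11)/(x + 8)² + (1/121)/(x - 3)


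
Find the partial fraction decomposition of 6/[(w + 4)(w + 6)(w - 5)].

Using cover-up method: A = -1/3, B = 3/11, C = 2/33
Result: (-1/3)/(w + 4) + (3/11)/(w + 6) + (2/33)/(w - 5)


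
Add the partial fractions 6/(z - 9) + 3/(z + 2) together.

Common denominator (z - 9)(z + 2). Numerator: 6(z + 2) + 3(z - 9) = (6z + 12) + (3z - 27) = 9z - 15
Result: (9z - 15)/[(z - 9)(z + 2)]


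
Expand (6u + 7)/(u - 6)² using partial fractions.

(6u + 7) = P(u - 6) + Q. At u = 6: Q = 6·6 + 7 = 43. Coeff of u: P = 6
Result: 6/(u - 6) + 43/(u - 6)²


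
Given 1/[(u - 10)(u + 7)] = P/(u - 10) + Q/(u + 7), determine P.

Cover-up at u = 10: P = 1/(10 + 7) = 1/17


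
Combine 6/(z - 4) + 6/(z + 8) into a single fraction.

Common denominator (z - 4)(z + 8). Numerator: 6(z + 8) + 6(z - 4) = (6z + 48) + (6z - 24) = 12z + 24
Result: (12z + 24)/[(z - 4)(z + 8)]


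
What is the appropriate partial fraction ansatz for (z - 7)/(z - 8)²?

Repeated linear factor: α/(z - 8) + β/(z - 8)²


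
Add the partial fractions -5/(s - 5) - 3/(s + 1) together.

Common denominator (s - 5)(s + 1). Numerator: -5(s + 1) - 3(s - 5) = (-5s - 5) - (3s - 15) = -8s + 10
Result: (-8s + 10)/[(s - 5)(s + 1)]


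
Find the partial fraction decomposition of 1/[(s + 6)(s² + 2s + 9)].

Cover-up at s = -6: P = 1/((-6)² + 2·(-6) + 9) = 1/33. Then Q = -P = -1/33, R = -P·(2 - 6) = 4/33
Result: (1/33)/(s + 6) - ((1/33)s - 4/33)/(s² + 2s + 9)


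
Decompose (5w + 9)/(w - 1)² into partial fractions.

(5w + 9) = α(w - 1) + β. At w = 1: β = 5·1 + 9 = 14. Coeff of w: α = 5
Result: 5/(w - 1) + 14/(w - 1)²


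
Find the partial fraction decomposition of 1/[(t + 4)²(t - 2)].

Cover-up at t=2: R = 1/(2 + 4)² = 1/36. Cover-up at t=-4: Q = 1/(-4 - 2) = -1/6. Comparing t² coeff: P = -R = -1/36
Result: (-1/36)/(t + 4) - (1/6)/(t + 4)² + (1/36)/(t - 2)


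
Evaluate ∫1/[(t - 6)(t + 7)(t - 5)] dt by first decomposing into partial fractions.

Cover-up: A = 1/13, B = 1/156, C = -1/12. Decomposition: (1/13)/(t - 6) + (1/156)/(t + 7) - (1/12)/(t - 5). Integrate each term: (1/13) ln|(t - 6)| + (1/156) ln|(t + 7)| - (1/12) ln|(t - 5)| + C


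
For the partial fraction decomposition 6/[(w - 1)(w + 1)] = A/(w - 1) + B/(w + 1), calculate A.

Cover-up at w = 1: A = 6/(1 + 1) = 6/2 = 3


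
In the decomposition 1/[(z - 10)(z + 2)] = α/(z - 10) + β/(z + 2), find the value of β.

Cover-up at z = -2: β = 1/(-2 - 10) = -1/12


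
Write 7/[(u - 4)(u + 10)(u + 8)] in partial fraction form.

Using cover-up method: P = 1/24, Q = 1/4, R = -7/24
Result: (1/24)/(u - 4) + (1/4)/(u + 10) - (7/24)/(u + 8)


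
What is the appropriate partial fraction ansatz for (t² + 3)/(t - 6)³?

Repeated linear factor (power 3): α/(t - 6) + β/(t - 6)² + γ/(t - 6)³


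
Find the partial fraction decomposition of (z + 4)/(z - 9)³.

(z + 4) = A(z - 9)² + B(z - 9) + C. At z = 9: C = 1·9 + 4 = 13. Coefficients: A = 0, B = 1
Result: 1/(z - 9)² + 13/(z - 9)³


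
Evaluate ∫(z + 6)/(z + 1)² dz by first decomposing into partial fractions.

Decompose: P = 1, Q = 1·(-1) + 6 = 5, so (z + 6)/(z + 1)² = 1/(z + 1) + 5/(z + 1)². Integrate: ∫ P/(z + 1) dz = ln|(z + 1)|; ∫ Q/(z + 1)² dz = -5/(z + 1). Sum: ln|(z + 1)| - 5/(z + 1) + C


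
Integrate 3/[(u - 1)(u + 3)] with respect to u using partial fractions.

Decompose: 3/[(u - 1)(u + 3)] = (3/4)/(u - 1) - (3/4)/(u + 3). Integrate each term: (3/4) ln|(u - 1)| - (3/4) ln|(u + 3)| + C


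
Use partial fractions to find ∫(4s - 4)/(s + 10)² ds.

Decompose: A = 4, B = 4·(-10) - 4 = -44, so (4s - 4)/(s + 10)² = 4/(s + 10) - 44/(s + 10)². Integrate: ∫ A/(s + 10) ds = 4 ln|(s + 10)|; ∫ B/(s + 10)² ds = 44/(s + 10). Sum: 4 ln|(s + 10)| + 44/(s + 10) + C


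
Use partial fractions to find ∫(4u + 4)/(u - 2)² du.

Decompose: A = 4, B = 4·2 + 4 = 12, so (4u + 4)/(u - 2)² = 4/(u - 2) + 12/(u - 2)². Integrate: ∫ A/(u - 2) du = 4 ln|(u - 2)|; ∫ B/(u - 2)² du = -12/(u - 2). Sum: 4 ln|(u - 2)| - 12/(u - 2) + C


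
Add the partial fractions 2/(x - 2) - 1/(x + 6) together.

Common denominator (x - 2)(x + 6). Numerator: 2(x + 6) - 1(x - 2) = (2x + 12) - (x - 2) = x + 14
Result: (x + 14)/[(x - 2)(x + 6)]


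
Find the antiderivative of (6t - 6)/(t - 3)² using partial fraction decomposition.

Decompose: P = 6, Q = 6·3 - 6 = 12, so (6t - 6)/(t - 3)² = 6/(t - 3) + 12/(t - 3)². Integrate: ∫ P/(t - 3) dt = 6 ln|(t - 3)|; ∫ Q/(t - 3)² dt = -12/(t - 3). Sum: 6 ln|(t - 3)| - 12/(t - 3) + C


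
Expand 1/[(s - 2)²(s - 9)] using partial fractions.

Cover-up at s=9: C = 1/(9 - 2)² = 1/49. Cover-up at s=2: B = 1/(2 - 9) = -1/7. Comparing s² coeff: A = -C = -1/49
Result: (-1/49)/(s - 2) - (1/7)/(s - 2)² + (1/49)/(s - 9)


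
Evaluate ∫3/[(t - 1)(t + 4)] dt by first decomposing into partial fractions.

Decompose: 3/[(t - 1)(t + 4)] = (3/5)/(t - 1) - (3/5)/(t + 4). Integrate each term: (3/5) ln|(t - 1)| - (3/5) ln|(t + 4)| + C


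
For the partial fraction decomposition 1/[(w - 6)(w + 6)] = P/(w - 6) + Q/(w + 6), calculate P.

Cover-up at w = 6: P = 1/(6 + 6) = 1/12


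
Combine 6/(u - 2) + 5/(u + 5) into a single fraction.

Common denominator (u - 2)(u + 5). Numerator: 6(u + 5) + 5(u - 2) = (6u + 30) + (5u - 10) = 11u + 20
Result: (11u + 20)/[(u - 2)(u + 5)]


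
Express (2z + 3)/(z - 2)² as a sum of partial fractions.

(2z + 3) = A(z - 2) + B. At z = 2: B = 2·2 + 3 = 7. Coeff of z: A = 2
Result: 2/(z - 2) + 7/(z - 2)²


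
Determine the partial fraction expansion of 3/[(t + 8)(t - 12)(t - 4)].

Using cover-up method: A = 1/80, B = 3/160, C = -1/32
Result: (1/80)/(t + 8) + (3/160)/(t - 12) - (1/32)/(t - 4)


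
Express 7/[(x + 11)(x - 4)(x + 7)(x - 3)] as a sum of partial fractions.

Using Heaviside cover-up: (-1/120)/(x + 11) + (7/165)/(x - 4) + (7/440)/(x + 7) - (1/20)/(x - 3)


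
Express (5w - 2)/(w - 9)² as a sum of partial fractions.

(5w - 2) = A(w - 9) + B. At w = 9: B = 5·9 - 2 = 43. Coeff of w: A = 5
Result: 5/(w - 9) + 43/(w - 9)²


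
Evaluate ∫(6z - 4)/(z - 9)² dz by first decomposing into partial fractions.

Decompose: A = 6, B = 6·9 - 4 = 50, so (6z - 4)/(z - 9)² = 6/(z - 9) + 50/(z - 9)². Integrate: ∫ A/(z - 9) dz = 6 ln|(z - 9)|; ∫ B/(z - 9)² dz = -50/(z - 9). Sum: 6 ln|(z - 9)| - 50/(z - 9) + C


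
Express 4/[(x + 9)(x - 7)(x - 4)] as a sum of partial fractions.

Using cover-up method: P = 1/52, Q = 1/12, R = -4/39
Result: (1/52)/(x + 9) + (1/12)/(x - 7) - (4/39)/(x - 4)


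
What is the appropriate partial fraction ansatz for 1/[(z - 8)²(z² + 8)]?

Repeated linear + quadratic: A/(z - 8) + B/(z - 8)² + (Cz + D)/(z² + 8)


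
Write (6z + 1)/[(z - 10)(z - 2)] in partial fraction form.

At z=10: α = (6·10 + 1)/(10 - 2) = 61/8. At z=2: β = (6·2 + 1)/(2 - 10) = -13/8
Result: (61/8)/(z - 10) - (13/8)/(z - 2)


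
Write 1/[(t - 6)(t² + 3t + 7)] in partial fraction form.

Cover-up at t = 6: A = 1/(6² + 3·6 + 7) = 1/61. Then B = -A = -1/61, C = -A·(3 + 6) = -9/61
Result: (1/61)/(t - 6) - ((1/61)t + 9/61)/(t² + 3t + 7)


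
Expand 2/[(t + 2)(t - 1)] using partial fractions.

2/(t + 2)(t - 1) = α/(t + 2) + β/(t - 1). α = 2/(-2 - 1) = -2/3, β = 2/(1 + 2) = 2/3
Result: (-2/3)/(t + 2) + (2/3)/(t - 1)


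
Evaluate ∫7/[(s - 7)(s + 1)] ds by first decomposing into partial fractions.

Decompose: 7/[(s - 7)(s + 1)] = (7/8)/(s - 7) - (7/8)/(s + 1). Integrate each term: (7/8) ln|(s - 7)| - (7/8) ln|(s + 1)| + C


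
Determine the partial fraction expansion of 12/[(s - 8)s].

12/(s - 8)s = A/(s - 8) + B/s. A = 12/(8 - 0) = 3/2, B = 12/(0 - 8) = -3/2
Result: (3/2)/(s - 8) - (3/2)/s


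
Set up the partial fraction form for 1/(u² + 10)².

Repeated quadratic factor: (αu + β)/(u² + 10) + (γu + δ)/(u² + 10)²


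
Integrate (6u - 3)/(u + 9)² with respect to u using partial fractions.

Decompose: A = 6, B = 6·(-9) - 3 = -57, so (6u - 3)/(u + 9)² = 6/(u + 9) - 57/(u + 9)². Integrate: ∫ A/(u + 9) du = 6 ln|(u + 9)|; ∫ B/(u + 9)² du = 57/(u + 9). Sum: 6 ln|(u + 9)| + 57/(u + 9) + C


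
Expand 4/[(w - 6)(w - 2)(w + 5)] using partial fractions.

Using cover-up method: A = 1/11, B = -1/7, C = 4/77
Result: (1/11)/(w - 6) - (1/7)/(w - 2) + (4/77)/(w + 5)


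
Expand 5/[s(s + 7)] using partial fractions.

5/s(s + 7) = P/s + Q/(s + 7). P = 5/(0 + 7) = 5/7, Q = 5/(-7 - 0) = -5/7
Result: (5/7)/s - (5/7)/(s + 7)


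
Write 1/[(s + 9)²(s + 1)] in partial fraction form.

Cover-up at s=-1: C = 1/(-1 + 9)² = 1/64. Cover-up at s=-9: B = 1/(-9 + 1) = -1/8. Comparing s² coeff: A = -C = -1/64
Result: (-1/64)/(s + 9) - (1/8)/(s + 9)² + (1/64)/(s + 1)


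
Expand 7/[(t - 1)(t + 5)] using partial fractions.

7/(t - 1)(t + 5) = α/(t - 1) + β/(t + 5). α = 7/(1 + 5) = 7/6, β = 7/(-5 - 1) = -7/6
Result: (7/6)/(t - 1) - (7/6)/(t + 5)


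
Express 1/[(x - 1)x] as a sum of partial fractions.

1/(x - 1)x = P/(x - 1) + Q/x. P = 1/(1 - 0) = 1, Q = 1/(0 - 1) = -1
Result: 1/(x - 1) - 1/x


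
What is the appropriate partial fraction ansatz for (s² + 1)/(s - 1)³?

Repeated linear factor (power 3): A/(s - 1) + B/(s - 1)² + C/(s - 1)³


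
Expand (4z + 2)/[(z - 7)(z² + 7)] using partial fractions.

At z=7: α = (4·7 + 2)/(7² + 7) = 15/28. β = -α = -15/28, γ = 4 - 7·α = 1/4
Result: (15/28)/(z - 7) - ((15/28)z - 1/4)/(z² + 7)


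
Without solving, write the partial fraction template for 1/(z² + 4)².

Repeated quadratic factor: (Az + B)/(z² + 4) + (Cz + D)/(z² + 4)²


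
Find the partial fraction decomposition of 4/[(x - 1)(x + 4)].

4/(x - 1)(x + 4) = P/(x - 1) + Q/(x + 4). P = 4/(1 + 4) = 4/5, Q = 4/(-4 - 1) = -4/5
Result: (4/5)/(x - 1) - (4/5)/(x + 4)


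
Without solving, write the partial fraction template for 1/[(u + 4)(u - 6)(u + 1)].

Three distinct linear factors: α/(u + 4) + β/(u - 6) + γ/(u + 1)


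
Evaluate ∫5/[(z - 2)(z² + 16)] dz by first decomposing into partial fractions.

Cover-up at z=2: P = 5/(2²+16) = 1/4. Coeff matching: Q = -1/4, R = -1/2. Decomposition: (1/4)/(z - 2) - ((1/4)z + 1/2)/(z² + 16). Integrate: linear → ln, quadratic → (1/2)ln + arctan: (1/4) ln|(z - 2)| - (1/8) ln(z² + 16) - (1/8) arctan(z/4) + C


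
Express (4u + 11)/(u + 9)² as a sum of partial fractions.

(4u + 11) = P(u + 9) + Q. At u = -9: Q = 4·(-9) + 11 = -25. Coeff of u: P = 4
Result: 4/(u + 9) - 25/(u + 9)²


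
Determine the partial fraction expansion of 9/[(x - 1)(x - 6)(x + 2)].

Using cover-up method: α = -3/5, β = 9/40, γ = 3/8
Result: (-3/5)/(x - 1) + (9/40)/(x - 6) + (3/8)/(x + 2)


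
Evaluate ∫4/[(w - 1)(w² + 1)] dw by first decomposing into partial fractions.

Cover-up at w=1: A = 4/(1²+1) = 2. Coeff matching: B = -2, C = -2. Decomposition: 2/(w - 1) - (2w + 2)/(w² + 1). Integrate: linear → ln, quadratic → (1/2)ln + arctan: 2 ln|(w - 1)| - ln(w² + 1) - 2 arctan(w) + C


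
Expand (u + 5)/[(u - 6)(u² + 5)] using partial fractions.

At u=6: α = (1·6 + 5)/(6² + 5) = 11/41. β = -α = -11/41, γ = 1 - 6·α = -25/41
Result: (11/41)/(u - 6) - ((11/41)u + 25/41)/(u² + 5)


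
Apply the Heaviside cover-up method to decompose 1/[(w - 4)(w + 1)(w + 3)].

Cover (w - 4), w=4: α = 1/[(4 + 1)(4 + 3)] = 1/35. Cover (w + 1), w=-1: β = 1/[(-1 - 4)(-1 + 3)] = -1/10. Cover (w + 3), w=-3: γ = 1/[(-3 - 4)(-3 + 1)] = 1/14.
Result: (1/35)/(w - 4) - (1/10)/(w + 1) + (1/14)/(w + 3)


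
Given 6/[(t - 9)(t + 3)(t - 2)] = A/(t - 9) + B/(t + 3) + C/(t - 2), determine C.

Cover-up at t = 2: C = 6/[(2 - 9)(2 + 3)] = 6/[(-7)(5)] = -6/35


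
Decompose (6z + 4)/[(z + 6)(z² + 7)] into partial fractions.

At z=-6: α = (6·(-6) + 4)/((-6)² + 7) = -32/43. β = -α = 32/43, γ = 6 - (-6)·α = 66/43
Result: (-32/43)/(z + 6) + ((32/43)z + 66/43)/(z² + 7)


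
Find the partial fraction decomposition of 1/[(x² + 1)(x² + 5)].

Coefficient matching gives α = γ = 0, β = 1/(5-1) = 1/4, δ = -β = -1/4
Result: (1/4)/(x² + 1) - (1/4)/(x² + 5)


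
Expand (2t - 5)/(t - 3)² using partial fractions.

(2t - 5) = A(t - 3) + B. At t = 3: B = 2·3 - 5 = 1. Coeff of t: A = 2
Result: 2/(t - 3) + 1/(t - 3)²


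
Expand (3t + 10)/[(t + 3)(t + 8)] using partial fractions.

At t=-3: P = (3·(-3) + 10)/(-3 + 8) = 1/5. At t=-8: Q = (3·(-8) + 10)/(-8 + 3) = 14/5
Result: (1/5)/(t + 3) + (14/5)/(t + 8)


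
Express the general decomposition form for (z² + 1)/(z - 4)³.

Repeated linear factor (power 3): α/(z - 4) + β/(z - 4)² + γ/(z - 4)³


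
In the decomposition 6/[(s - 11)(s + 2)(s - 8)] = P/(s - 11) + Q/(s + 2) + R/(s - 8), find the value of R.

Cover-up at s = 8: R = 6/[(8 - 11)(8 + 2)] = 6/[(-3)(10)] = -6/30 = -1/5


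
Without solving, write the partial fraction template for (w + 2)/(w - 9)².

Repeated linear factor: α/(w - 9) + β/(w - 9)²


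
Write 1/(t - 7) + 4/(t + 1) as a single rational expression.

Common denominator (t - 7)(t + 1). Numerator: 1(t + 1) + 4(t - 7) = (t + 1) + (4t - 28) = 5t - 27
Result: (5t - 27)/[(t - 7)(t + 1)]


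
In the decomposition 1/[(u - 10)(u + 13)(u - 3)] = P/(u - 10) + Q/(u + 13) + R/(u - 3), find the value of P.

Cover-up at u = 10: P = 1/[(10 + 13)(10 - 3)] = 1/[(23)(7)] = 1/161


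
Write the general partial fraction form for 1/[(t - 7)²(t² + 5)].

Repeated linear + quadratic: A/(t - 7) + B/(t - 7)² + (Ct + D)/(t² + 5)


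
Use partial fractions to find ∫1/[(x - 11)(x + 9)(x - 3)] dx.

Cover-up: P = 1/160, Q = 1/240, R = -1/96. Decomposition: (1/160)/(x - 11) + (1/240)/(x + 9) - (1/96)/(x - 3). Integrate each term: (1/160) ln|(x - 11)| + (1/240) ln|(x + 9)| - (1/96) ln|(x - 3)| + C


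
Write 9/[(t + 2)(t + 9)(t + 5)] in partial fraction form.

Using cover-up method: A = 3/7, B = 9/28, C = -3/4
Result: (3/7)/(t + 2) + (9/28)/(t + 9) - (3/4)/(t + 5)


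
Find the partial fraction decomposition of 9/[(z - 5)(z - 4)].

9/(z - 5)(z - 4) = α/(z - 5) + β/(z - 4). α = 9/(5 - 4) = 9, β = 9/(4 - 5) = -9
Result: 9/(z - 5) - 9/(z - 4)


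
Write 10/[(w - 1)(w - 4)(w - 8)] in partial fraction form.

Using cover-up method: α = 10/21, β = -5/6, γ = 5/14
Result: (10/21)/(w - 1) - (5/6)/(w - 4) + (5/14)/(w - 8)


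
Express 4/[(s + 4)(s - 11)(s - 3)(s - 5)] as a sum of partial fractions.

Using Heaviside cover-up: (-4/945)/(s + 4) + (1/180)/(s - 11) + (1/28)/(s - 3) - (1/27)/(s - 5)


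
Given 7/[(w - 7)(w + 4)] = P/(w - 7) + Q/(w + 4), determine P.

Cover-up at w = 7: P = 7/(7 + 4) = 7/11


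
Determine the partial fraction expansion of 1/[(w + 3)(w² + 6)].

Cover-up at w = -3: P = 1/((-3)² + 6) = 1/15. Then Q = -P = -1/15, R = -P·(0 - 3) = 1/5
Result: (1/15)/(w + 3) - ((1/15)w - 1/5)/(w² + 6)


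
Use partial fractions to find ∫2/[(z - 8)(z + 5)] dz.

Decompose: 2/[(z - 8)(z + 5)] = (2/13)/(z - 8) - (2/13)/(z + 5). Integrate each term: (2/13) ln|(z - 8)| - (2/13) ln|(z + 5)| + C


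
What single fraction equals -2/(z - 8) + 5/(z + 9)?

Common denominator (z - 8)(z + 9). Numerator: -2(z + 9) + 5(z - 8) = (-2z - 18) + (5z - 40) = 3z - 58
Result: (3z - 58)/[(z - 8)(z + 9)]


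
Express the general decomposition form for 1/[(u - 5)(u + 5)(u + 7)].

Three distinct linear factors: α/(u - 5) + β/(u + 5) + γ/(u + 7)


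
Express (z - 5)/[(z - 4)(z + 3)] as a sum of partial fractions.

At z=4: α = (1·4 - 5)/(4 + 3) = -1/7. At z=-3: β = (1·(-3) - 5)/(-3 - 4) = 8/7
Result: (-1/7)/(z - 4) + (8/7)/(z + 3)


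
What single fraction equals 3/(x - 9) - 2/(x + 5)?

Common denominator (x - 9)(x + 5). Numerator: 3(x + 5) - 2(x - 9) = (3x + 15) - (2x - 18) = x + 33
Result: (x + 33)/[(x - 9)(x + 5)]


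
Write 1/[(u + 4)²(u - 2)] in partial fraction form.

Cover-up at u=2: R = 1/(2 + 4)² = 1/36. Cover-up at u=-4: Q = 1/(-4 - 2) = -1/6. Comparing u² coeff: P = -R = -1/36
Result: (-1/36)/(u + 4) - (1/6)/(u + 4)² + (1/36)/(u - 2)


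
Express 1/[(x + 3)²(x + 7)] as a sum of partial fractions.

Cover-up at x=-7: R = 1/(-7 + 3)² = 1/16. Cover-up at x=-3: Q = 1/(-3 + 7) = 1/4. Comparing x² coeff: P = -R = -1/16
Result: (-1/16)/(x + 3) + (1/4)/(x + 3)² + (1/16)/(x + 7)


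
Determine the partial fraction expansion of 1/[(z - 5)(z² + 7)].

Cover-up at z = 5: α = 1/(5² + 7) = 1/32. Then β = -α = -1/32, γ = -α·(0 + 5) = -5/32
Result: (1/32)/(z - 5) - ((1/32)z + 5/32)/(z² + 7)


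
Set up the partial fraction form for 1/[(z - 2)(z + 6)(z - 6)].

Three distinct linear factors: α/(z - 2) + β/(z + 6) + γ/(z - 6)


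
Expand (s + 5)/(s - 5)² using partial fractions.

(s + 5) = A(s - 5) + B. At s = 5: B = 1·5 + 5 = 10. Coeff of s: A = 1
Result: 1/(s - 5) + 10/(s - 5)²


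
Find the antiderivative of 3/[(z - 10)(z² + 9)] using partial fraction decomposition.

Cover-up at z=10: A = 3/(10²+9) = 3/109. Coeff matching: B = -3/109, C = -30/109. Decomposition: (3/109)/(z - 10) - ((3/109)z + 30/109)/(z² + 9). Integrate: linear → ln, quadratic → (1/2)ln + arctan: (3/109) ln|(z - 10)| - (3/218) ln(z² + 9) - (10/109) arctan(z/3) + C


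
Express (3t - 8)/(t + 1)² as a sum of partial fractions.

(3t - 8) = α(t + 1) + β. At t = -1: β = 3·(-1) - 8 = -11. Coeff of t: α = 3
Result: 3/(t + 1) - 11/(t + 1)²


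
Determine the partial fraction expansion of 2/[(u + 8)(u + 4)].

2/(u + 8)(u + 4) = A/(u + 8) + B/(u + 4). A = 2/(-8 + 4) = -1/2, B = 2/(-4 + 8) = 1/2
Result: (-1/2)/(u + 8) + (1/2)/(u + 4)


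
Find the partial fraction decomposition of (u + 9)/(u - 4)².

(u + 9) = P(u - 4) + Q. At u = 4: Q = 1·4 + 9 = 13. Coeff of u: P = 1
Result: 1/(u - 4) + 13/(u - 4)²


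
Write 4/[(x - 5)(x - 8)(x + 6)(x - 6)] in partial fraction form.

Using Heaviside cover-up: (4/33)/(x - 5) + (1/21)/(x - 8) - (1/462)/(x + 6) - (1/6)/(x - 6)


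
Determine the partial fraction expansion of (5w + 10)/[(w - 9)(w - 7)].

At w=9: A = (5·9 + 10)/(9 - 7) = 55/2. At w=7: B = (5·7 + 10)/(7 - 9) = -45/2
Result: (55/2)/(w - 9) - (45/2)/(w - 7)


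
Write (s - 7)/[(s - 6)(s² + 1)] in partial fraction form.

At s=6: A = (1·6 - 7)/(6² + 1) = -1/37. B = -A = 1/37, C = 1 - 6·A = 43/37
Result: (-1/37)/(s - 6) + ((1/37)s + 43/37)/(s² + 1)


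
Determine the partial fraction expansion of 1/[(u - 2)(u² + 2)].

Cover-up at u = 2: α = 1/(2² + 2) = 1/6. Then β = -α = -1/6, γ = -α·(0 + 2) = -1/3
Result: (1/6)/(u - 2) - ((1/6)u + 1/3)/(u² + 2)


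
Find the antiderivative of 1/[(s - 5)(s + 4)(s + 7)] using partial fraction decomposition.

Cover-up: α = 1/108, β = -1/27, γ = 1/36. Decomposition: (1/108)/(s - 5) - (1/27)/(s + 4) + (1/36)/(s + 7). Integrate each term: (1/108) ln|(s - 5)| - (1/27) ln|(s + 4)| + (1/36) ln|(s + 7)| + C


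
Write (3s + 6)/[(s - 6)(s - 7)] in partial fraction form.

At s=6: α = (3·6 + 6)/(6 - 7) = -24. At s=7: β = (3·7 + 6)/(7 - 6) = 27
Result: -24/(s - 6) + 27/(s - 7)


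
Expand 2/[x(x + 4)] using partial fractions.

2/x(x + 4) = P/x + Q/(x + 4). P = 2/(0 + 4) = 1/2, Q = 2/(-4 - 0) = -1/2
Result: (1/2)/x - (1/2)/(x + 4)


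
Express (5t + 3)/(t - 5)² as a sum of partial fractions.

(5t + 3) = P(t - 5) + Q. At t = 5: Q = 5·5 + 3 = 28. Coeff of t: P = 5
Result: 5/(t - 5) + 28/(t - 5)²


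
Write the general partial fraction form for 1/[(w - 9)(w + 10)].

Distinct linear factors: α/(w - 9) + β/(w + 10)


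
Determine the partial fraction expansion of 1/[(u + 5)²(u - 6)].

Cover-up at u=6: γ = 1/(6 + 5)² = 1/121. Cover-up at u=-5: β = 1/(-5 - 6) = -1/11. Comparing u² coeff: α = -γ = -1/121
Result: (-1/121)/(u + 5) - (1/11)/(u + 5)² + (1/121)/(u - 6)


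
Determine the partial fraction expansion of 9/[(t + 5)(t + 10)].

9/(t + 5)(t + 10) = α/(t + 5) + β/(t + 10). α = 9/(-5 + 10) = 9/5, β = 9/(-10 + 5) = -9/5
Result: (9/5)/(t + 5) - (9/5)/(t + 10)


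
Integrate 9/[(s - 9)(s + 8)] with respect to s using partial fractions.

Decompose: 9/[(s - 9)(s + 8)] = (9/17)/(s - 9) - (9/17)/(s + 8). Integrate each term: (9/17) ln|(s - 9)| - (9/17) ln|(s + 8)| + C


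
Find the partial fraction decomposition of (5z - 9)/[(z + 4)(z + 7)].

At z=-4: α = (5·(-4) - 9)/(-4 + 7) = -29/3. At z=-7: β = (5·(-7) - 9)/(-7 + 4) = 44/3
Result: (-29/3)/(z + 4) + (44/3)/(z + 7)


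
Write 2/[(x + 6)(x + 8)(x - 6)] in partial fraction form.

Using cover-up method: A = -1/12, B = 1/14, C = 1/84
Result: (-1/12)/(x + 6) + (1/14)/(x + 8) + (1/84)/(x - 6)


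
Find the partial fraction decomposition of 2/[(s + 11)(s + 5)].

2/(s + 11)(s + 5) = A/(s + 11) + B/(s + 5). A = 2/(-11 + 5) = -1/3, B = 2/(-5 + 11) = 1/3
Result: (-1/3)/(s + 11) + (1/3)/(s + 5)


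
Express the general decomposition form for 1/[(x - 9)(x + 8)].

Distinct linear factors: A/(x - 9) + B/(x + 8)


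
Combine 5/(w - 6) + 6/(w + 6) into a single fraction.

Common denominator (w - 6)(w + 6). Numerator: 5(w + 6) + 6(w - 6) = (5w + 30) + (6w - 36) = 11w - 6
Result: (11w - 6)/[(w - 6)(w + 6)]


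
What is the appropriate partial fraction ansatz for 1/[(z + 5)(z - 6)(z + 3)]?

Three distinct linear factors: P/(z + 5) + Q/(z - 6) + R/(z + 3)


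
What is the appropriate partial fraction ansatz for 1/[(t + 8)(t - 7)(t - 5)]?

Three distinct linear factors: α/(t + 8) + β/(t - 7) + γ/(t - 5)


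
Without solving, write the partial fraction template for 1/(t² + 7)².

Repeated quadratic factor: (Pt + Q)/(t² + 7) + (Rt + S)/(t² + 7)²


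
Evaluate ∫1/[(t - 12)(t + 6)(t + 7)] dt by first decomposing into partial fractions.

Cover-up: A = 1/342, B = -1/18, C = 1/19. Decomposition: (1/342)/(t - 12) - (1/18)/(t + 6) + (1/19)/(t + 7). Integrate each term: (1/342) ln|(t - 12)| - (1/18) ln|(t + 6)| + (1/19) ln|(t + 7)| + C


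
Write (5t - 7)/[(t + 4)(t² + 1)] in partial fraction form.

At t=-4: α = (5·(-4) - 7)/((-4)² + 1) = -27/17. β = -α = 27/17, γ = 5 - (-4)·α = -23/17
Result: (-27/17)/(t + 4) + ((27/17)t - 23/17)/(t² + 1)


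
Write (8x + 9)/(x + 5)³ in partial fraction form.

(8x + 9) = α(x + 5)² + β(x + 5) + γ. At x = -5: γ = 8·(-5) + 9 = -31. Coefficients: α = 0, β = 8
Result: 8/(x + 5)² - 31/(x + 5)³


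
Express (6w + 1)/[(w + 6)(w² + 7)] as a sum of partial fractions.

At w=-6: P = (6·(-6) + 1)/((-6)² + 7) = -35/43. Q = -P = 35/43, R = 6 - (-6)·P = 48/43
Result: (-35/43)/(w + 6) + ((35/43)w + 48/43)/(w² + 7)


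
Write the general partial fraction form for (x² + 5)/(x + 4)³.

Repeated linear factor (power 3): A/(x + 4) + B/(x + 4)² + C/(x + 4)³


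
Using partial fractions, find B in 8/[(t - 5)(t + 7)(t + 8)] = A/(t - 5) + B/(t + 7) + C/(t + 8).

Cover-up at t = -7: B = 8/[(-7 - 5)(-7 + 8)] = 8/[(-12)(1)] = -8/12 = -2/3


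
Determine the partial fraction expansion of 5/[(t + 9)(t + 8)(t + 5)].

Using cover-up method: A = 5/4, B = -5/3, C = 5/12
Result: (5/4)/(t + 9) - (5/3)/(t + 8) + (5/12)/(t + 5)


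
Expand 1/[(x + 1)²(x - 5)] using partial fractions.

Cover-up at x=5: C = 1/(5 + 1)² = 1/36. Cover-up at x=-1: B = 1/(-1 - 5) = -1/6. Comparing x² coeff: A = -C = -1/36
Result: (-1/36)/(x + 1) - (1/6)/(x + 1)² + (1/36)/(x - 5)


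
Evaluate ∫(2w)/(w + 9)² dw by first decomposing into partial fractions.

Decompose: α = 2, β = 2·(-9) + 0 = -18, so (2w)/(w + 9)² = 2/(w + 9) - 18/(w + 9)². Integrate: ∫ α/(w + 9) dw = 2 ln|(w + 9)|; ∫ β/(w + 9)² dw = 18/(w + 9). Sum: 2 ln|(w + 9)| + 18/(w + 9) + C


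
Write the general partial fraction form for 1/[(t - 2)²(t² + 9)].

Repeated linear + quadratic: α/(t - 2) + β/(t - 2)² + (γt + δ)/(t² + 9)


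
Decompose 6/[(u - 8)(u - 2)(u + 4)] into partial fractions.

Using cover-up method: A = 1/12, B = -1/6, C = 1/12
Result: (1/12)/(u - 8) - (1/6)/(u - 2) + (1/12)/(u + 4)


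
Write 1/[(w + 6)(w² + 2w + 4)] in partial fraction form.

Cover-up at w = -6: A = 1/((-6)² + 2·(-6) + 4) = 1/28. Then B = -A = -1/28, C = -A·(2 - 6) = 1/7
Result: (1/28)/(w + 6) - ((1/28)w - 1/7)/(w² + 2w + 4)


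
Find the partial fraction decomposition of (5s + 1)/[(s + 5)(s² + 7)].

At s=-5: A = (5·(-5) + 1)/((-5)² + 7) = -3/4. B = -A = 3/4, C = 5 - (-5)·A = 5/4
Result: (-3/4)/(s + 5) + ((3/4)s + 5/4)/(s² + 7)


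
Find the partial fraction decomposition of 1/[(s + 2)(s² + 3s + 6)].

Cover-up at s = -2: P = 1/((-2)² + 3·(-2) + 6) = 1/4. Then Q = -P = -1/4, R = -P·(3 - 2) = -1/4
Result: (1/4)/(s + 2) - ((1/4)s + 1/4)/(s² + 3s + 6)


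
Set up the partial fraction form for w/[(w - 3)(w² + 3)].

Linear + irreducible quadratic: A/(w - 3) + (Bw + C)/(w² + 3)


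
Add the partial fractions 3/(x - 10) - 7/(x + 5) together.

Common denominator (x - 10)(x + 5). Numerator: 3(x + 5) - 7(x - 10) = (3x + 15) - (7x - 70) = -4x + 85
Result: (-4x + 85)/[(x - 10)(x + 5)]


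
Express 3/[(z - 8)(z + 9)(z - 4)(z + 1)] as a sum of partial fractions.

Using Heaviside cover-up: (1/204)/(z - 8) - (3/1768)/(z + 9) - (3/260)/(z - 4) + (1/120)/(z + 1)


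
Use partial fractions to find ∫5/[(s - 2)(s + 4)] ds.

Decompose: 5/[(s - 2)(s + 4)] = (5/6)/(s - 2) - (5/6)/(s + 4). Integrate each term: (5/6) ln|(s - 2)| - (5/6) ln|(s + 4)| + C


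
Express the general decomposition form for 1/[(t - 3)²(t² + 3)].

Repeated linear + quadratic: A/(t - 3) + B/(t - 3)² + (Ct + D)/(t² + 3)


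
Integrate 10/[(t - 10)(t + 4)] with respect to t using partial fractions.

Decompose: 10/[(t - 10)(t + 4)] = (5/7)/(t - 10) - (5/7)/(t + 4). Integrate each term: (5/7) ln|(t - 10)| - (5/7) ln|(t + 4)| + C


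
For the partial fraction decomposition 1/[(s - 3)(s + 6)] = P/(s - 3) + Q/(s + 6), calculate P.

Cover-up at s = 3: P = 1/(3 + 6) = 1/9


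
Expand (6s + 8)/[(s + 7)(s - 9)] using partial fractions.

At s=-7: P = (6·(-7) + 8)/(-7 - 9) = 17/8. At s=9: Q = (6·9 + 8)/(9 + 7) = 31/8
Result: (17/8)/(s + 7) + (31/8)/(s - 9)


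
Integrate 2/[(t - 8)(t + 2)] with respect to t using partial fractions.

Decompose: 2/[(t - 8)(t + 2)] = (1/5)/(t - 8) - (1/5)/(t + 2). Integrate each term: (1/5) ln|(t - 8)| - (1/5) ln|(t + 2)| + C


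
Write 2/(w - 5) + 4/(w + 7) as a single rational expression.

Common denominator (w - 5)(w + 7). Numerator: 2(w + 7) + 4(w - 5) = (2w + 14) + (4w - 20) = 6w - 6
Result: (6w - 6)/[(w - 5)(w + 7)]


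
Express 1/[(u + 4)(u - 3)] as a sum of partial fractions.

1/(u + 4)(u - 3) = P/(u + 4) + Q/(u - 3). P = 1/(-4 - 3) = -1/7, Q = 1/(3 + 4) = 1/7
Result: (-1/7)/(u + 4) + (1/7)/(u - 3)


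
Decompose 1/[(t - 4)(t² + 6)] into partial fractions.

Cover-up at t = 4: A = 1/(4² + 6) = 1/22. Then B = -A = -1/22, C = -A·(0 + 4) = -2/11
Result: (1/22)/(t - 4) - ((1/22)t + 2/11)/(t² + 6)


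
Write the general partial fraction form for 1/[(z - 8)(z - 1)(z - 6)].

Three distinct linear factors: α/(z - 8) + β/(z - 1) + γ/(z - 6)


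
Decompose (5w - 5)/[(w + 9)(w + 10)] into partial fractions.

At w=-9: α = (5·(-9) - 5)/(-9 + 10) = -50. At w=-10: β = (5·(-10) - 5)/(-10 + 9) = 55
Result: -50/(w + 9) + 55/(w + 10)


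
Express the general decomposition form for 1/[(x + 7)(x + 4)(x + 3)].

Three distinct linear factors: α/(x + 7) + β/(x + 4) + γ/(x + 3)


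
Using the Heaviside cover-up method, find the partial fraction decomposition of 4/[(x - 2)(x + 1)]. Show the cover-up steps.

Cover (x - 2): set x=2, get α = 4/(2 + 1) = 4/3. Cover (x + 1): set x=-1, get β = 4/(-1 - 2) = -4/3.
Result: (4/3)/(x - 2) - (4/3)/(x + 1)


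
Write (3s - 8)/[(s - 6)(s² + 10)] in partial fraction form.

At s=6: P = (3·6 - 8)/(6² + 10) = 5/23. Q = -P = -5/23, R = 3 - 6·P = 39/23
Result: (5/23)/(s - 6) - ((5/23)s - 39/23)/(s² + 10)


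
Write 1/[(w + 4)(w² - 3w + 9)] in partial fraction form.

Cover-up at w = -4: α = 1/((-4)² - 3·(-4) + 9) = 1/37. Then β = -α = -1/37, γ = -α·(-3 - 4) = 7/37
Result: (1/37)/(w + 4) - ((1/37)w - 7/37)/(w² - 3w + 9)


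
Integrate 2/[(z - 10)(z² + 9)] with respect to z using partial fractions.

Cover-up at z=10: P = 2/(10²+9) = 2/109. Coeff matching: Q = -2/109, R = -20/109. Decomposition: (2/109)/(z - 10) - ((2/109)z + 20/109)/(z² + 9). Integrate: linear → ln, quadratic → (1/2)ln + arctan: (2/109) ln|(z - 10)| - (1/109) ln(z² + 9) - (20/327) arctan(z/3) + C


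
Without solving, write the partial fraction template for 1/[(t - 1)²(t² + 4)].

Repeated linear + quadratic: P/(t - 1) + Q/(t - 1)² + (Rt + S)/(t² + 4)


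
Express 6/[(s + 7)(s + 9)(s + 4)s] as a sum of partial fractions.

Using Heaviside cover-up: (1/7)/(s + 7) - (1/15)/(s + 9) - (1/10)/(s + 4) + (1/42)/s


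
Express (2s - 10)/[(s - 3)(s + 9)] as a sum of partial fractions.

At s=3: α = (2·3 - 10)/(3 + 9) = -1/3. At s=-9: β = (2·(-9) - 10)/(-9 - 3) = 7/3
Result: (-1/3)/(s - 3) + (7/3)/(s + 9)


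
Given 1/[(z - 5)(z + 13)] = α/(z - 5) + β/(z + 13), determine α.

Cover-up at z = 5: α = 1/(5 + 13) = 1/18


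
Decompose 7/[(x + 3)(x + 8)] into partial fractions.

7/(x + 3)(x + 8) = P/(x + 3) + Q/(x + 8). P = 7/(-3 + 8) = 7/5, Q = 7/(-8 + 3) = -7/5
Result: (7/5)/(x + 3) - (7/5)/(x + 8)


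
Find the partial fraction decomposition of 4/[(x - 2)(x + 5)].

4/(x - 2)(x + 5) = A/(x - 2) + B/(x + 5). A = 4/(2 + 5) = 4/7, B = 4/(-5 - 2) = -4/7
Result: (4/7)/(x - 2) - (4/7)/(x + 5)


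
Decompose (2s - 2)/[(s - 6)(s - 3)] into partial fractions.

At s=6: α = (2·6 - 2)/(6 - 3) = 10/3. At s=3: β = (2·3 - 2)/(3 - 6) = -4/3
Result: (10/3)/(s - 6) - (4/3)/(s - 3)


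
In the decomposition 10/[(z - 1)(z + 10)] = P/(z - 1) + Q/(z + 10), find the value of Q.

Cover-up at z = -10: Q = 10/(-10 - 1) = -10/11


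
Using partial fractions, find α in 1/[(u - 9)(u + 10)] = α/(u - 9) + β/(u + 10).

Cover-up at u = 9: α = 1/(9 + 10) = 1/19


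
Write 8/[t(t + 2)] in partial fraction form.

8/t(t + 2) = A/t + B/(t + 2). A = 8/(0 + 2) = 4, B = 8/(-2 - 0) = -4
Result: 4/t - 4/(t + 2)


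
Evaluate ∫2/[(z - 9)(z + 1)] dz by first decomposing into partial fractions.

Decompose: 2/[(z - 9)(z + 1)] = (1/5)/(z - 9) - (1/5)/(z + 1). Integrate each term: (1/5) ln|(z - 9)| - (1/5) ln|(z + 1)| + C


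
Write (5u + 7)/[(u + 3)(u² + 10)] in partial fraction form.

At u=-3: P = (5·(-3) + 7)/((-3)² + 10) = -8/19. Q = -P = 8/19, R = 5 - (-3)·P = 71/19
Result: (-8/19)/(u + 3) + ((8/19)u + 71/19)/(u² + 10)


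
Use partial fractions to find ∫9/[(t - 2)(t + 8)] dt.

Decompose: 9/[(t - 2)(t + 8)] = (9/10)/(t - 2) - (9/10)/(t + 8). Integrate each term: (9/10) ln|(t - 2)| - (9/10) ln|(t + 8)| + C


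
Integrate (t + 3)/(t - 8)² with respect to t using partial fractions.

Decompose: P = 1, Q = 1·8 + 3 = 11, so (t + 3)/(t - 8)² = 1/(t - 8) + 11/(t - 8)². Integrate: ∫ P/(t - 8) dt = ln|(t - 8)|; ∫ Q/(t - 8)² dt = -11/(t - 8). Sum: ln|(t - 8)| - 11/(t - 8) + C


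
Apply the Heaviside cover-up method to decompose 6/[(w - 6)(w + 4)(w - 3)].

Cover (w - 6), w=6: P = 6/[(6 + 4)(6 - 3)] = 1/5. Cover (w + 4), w=-4: Q = 6/[(-4 - 6)(-4 - 3)] = 3/35. Cover (w - 3), w=3: R = 6/[(3 - 6)(3 + 4)] = -2/7.
Result: (1/5)/(w - 6) + (3/35)/(w + 4) - (2/7)/(w - 3)


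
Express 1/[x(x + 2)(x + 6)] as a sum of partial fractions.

Using cover-up method: α = 1/12, β = -1/8, γ = 1/24
Result: (1/12)/x - (1/8)/(x + 2) + (1/24)/(x + 6)


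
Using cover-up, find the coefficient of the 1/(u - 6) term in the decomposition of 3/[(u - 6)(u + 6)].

Cover (u - 6), set u=6: 3/((u + 6) at u=6) = 3/(12) = 1/4


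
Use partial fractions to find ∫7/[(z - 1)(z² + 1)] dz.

Cover-up at z=1: α = 7/(1²+1) = 7/2. Coeff matching: β = -7/2, γ = -7/2. Decomposition: (7/2)/(z - 1) - ((7/2)z + 7/2)/(z² + 1). Integrate: linear → ln, quadratic → (1/2)ln + arctan: (7/2) ln|(z - 1)| - (7/4) ln(z² + 1) - (7/2) arctan(z) + C


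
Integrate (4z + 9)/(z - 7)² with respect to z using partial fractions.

Decompose: P = 4, Q = 4·7 + 9 = 37, so (4z + 9)/(z - 7)² = 4/(z - 7) + 37/(z - 7)². Integrate: ∫ P/(z - 7) dz = 4 ln|(z - 7)|; ∫ Q/(z - 7)² dz = -37/(z - 7). Sum: 4 ln|(z - 7)| - 37/(z - 7) + C


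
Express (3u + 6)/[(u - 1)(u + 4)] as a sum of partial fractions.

At u=1: P = (3·1 + 6)/(1 + 4) = 9/5. At u=-4: Q = (3·(-4) + 6)/(-4 - 1) = 6/5
Result: (9/5)/(u - 1) + (6/5)/(u + 4)


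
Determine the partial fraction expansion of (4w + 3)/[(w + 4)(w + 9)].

At w=-4: A = (4·(-4) + 3)/(-4 + 9) = -13/5. At w=-9: B = (4·(-9) + 3)/(-9 + 4) = 33/5
Result: (-13/5)/(w + 4) + (33/5)/(w + 9)


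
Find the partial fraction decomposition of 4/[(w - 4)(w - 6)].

4/(w - 4)(w - 6) = α/(w - 4) + β/(w - 6). α = 4/(4 - 6) = -2, β = 4/(6 - 4) = 2
Result: -2/(w - 4) + 2/(w - 6)
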